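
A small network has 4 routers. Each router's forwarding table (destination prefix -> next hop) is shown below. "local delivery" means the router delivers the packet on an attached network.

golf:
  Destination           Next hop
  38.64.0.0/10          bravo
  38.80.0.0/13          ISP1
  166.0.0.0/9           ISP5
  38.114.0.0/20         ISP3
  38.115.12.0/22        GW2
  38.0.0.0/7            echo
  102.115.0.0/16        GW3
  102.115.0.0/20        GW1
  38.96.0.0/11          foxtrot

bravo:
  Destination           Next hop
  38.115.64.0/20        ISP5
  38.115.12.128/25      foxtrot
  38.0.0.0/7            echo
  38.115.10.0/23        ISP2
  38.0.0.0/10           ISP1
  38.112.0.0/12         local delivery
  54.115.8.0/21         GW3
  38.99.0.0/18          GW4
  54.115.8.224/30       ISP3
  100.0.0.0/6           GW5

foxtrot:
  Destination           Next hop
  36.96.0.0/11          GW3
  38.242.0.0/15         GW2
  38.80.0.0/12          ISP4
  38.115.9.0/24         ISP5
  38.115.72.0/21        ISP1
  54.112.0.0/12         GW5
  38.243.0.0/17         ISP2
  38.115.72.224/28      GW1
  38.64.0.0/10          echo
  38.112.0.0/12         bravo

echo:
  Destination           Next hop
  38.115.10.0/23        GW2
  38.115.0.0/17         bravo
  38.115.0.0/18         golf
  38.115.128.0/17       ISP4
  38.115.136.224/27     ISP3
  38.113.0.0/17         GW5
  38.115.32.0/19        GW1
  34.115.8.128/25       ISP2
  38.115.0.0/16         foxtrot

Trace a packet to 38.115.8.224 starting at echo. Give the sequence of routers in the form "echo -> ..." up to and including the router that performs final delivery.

echo -> golf -> foxtrot -> bravo

At echo: longest match for 38.115.8.224 is 38.115.0.0/18 -> golf
At golf: longest match for 38.115.8.224 is 38.96.0.0/11 -> foxtrot
At foxtrot: longest match for 38.115.8.224 is 38.112.0.0/12 -> bravo
At bravo: longest match for 38.115.8.224 is 38.112.0.0/12 -> local delivery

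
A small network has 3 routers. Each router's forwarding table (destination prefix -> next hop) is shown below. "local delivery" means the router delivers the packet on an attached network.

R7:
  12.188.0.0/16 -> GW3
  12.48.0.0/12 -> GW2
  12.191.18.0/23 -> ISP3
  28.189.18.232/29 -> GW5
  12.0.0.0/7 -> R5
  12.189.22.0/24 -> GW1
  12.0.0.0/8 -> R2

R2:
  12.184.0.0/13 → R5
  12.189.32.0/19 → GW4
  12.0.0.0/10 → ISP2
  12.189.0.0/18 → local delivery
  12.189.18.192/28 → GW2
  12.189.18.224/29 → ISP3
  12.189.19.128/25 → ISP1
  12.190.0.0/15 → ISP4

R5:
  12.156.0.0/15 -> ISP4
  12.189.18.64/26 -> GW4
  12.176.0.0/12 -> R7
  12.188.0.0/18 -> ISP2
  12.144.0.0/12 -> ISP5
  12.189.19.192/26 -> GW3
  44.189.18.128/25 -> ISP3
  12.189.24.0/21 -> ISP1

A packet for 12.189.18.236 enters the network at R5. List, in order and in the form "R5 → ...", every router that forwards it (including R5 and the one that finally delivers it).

R5 → R7 → R2

At R5: longest match for 12.189.18.236 is 12.176.0.0/12 -> R7
At R7: longest match for 12.189.18.236 is 12.0.0.0/8 -> R2
At R2: longest match for 12.189.18.236 is 12.189.0.0/18 -> local delivery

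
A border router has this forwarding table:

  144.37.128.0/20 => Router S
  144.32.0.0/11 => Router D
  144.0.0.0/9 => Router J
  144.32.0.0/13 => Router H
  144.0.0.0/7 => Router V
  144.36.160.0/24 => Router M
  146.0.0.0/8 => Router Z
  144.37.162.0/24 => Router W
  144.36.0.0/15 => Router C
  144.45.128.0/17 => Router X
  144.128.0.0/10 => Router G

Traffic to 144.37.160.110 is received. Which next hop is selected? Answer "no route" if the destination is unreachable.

Routes whose prefix contains 144.37.160.110:
  144.0.0.0/7 (144.0.0.0 - 145.255.255.255) -> Router V
  144.0.0.0/9 (144.0.0.0 - 144.127.255.255) -> Router J
  144.32.0.0/11 (144.32.0.0 - 144.63.255.255) -> Router D
  144.32.0.0/13 (144.32.0.0 - 144.39.255.255) -> Router H
  144.36.0.0/15 (144.36.0.0 - 144.37.255.255) -> Router C
More-specific entries that do NOT match:
  144.36.160.0/24 (144.36.160.0 - 144.36.160.255) does not contain 144.37.160.110
  144.37.162.0/24 (144.37.162.0 - 144.37.162.255) does not contain 144.37.160.110
  144.37.128.0/20 (144.37.128.0 - 144.37.143.255) does not contain 144.37.160.110
  144.45.128.0/17 (144.45.128.0 - 144.45.255.255) does not contain 144.37.160.110
Longest matching prefix is /15 -> next hop Router C.

Router C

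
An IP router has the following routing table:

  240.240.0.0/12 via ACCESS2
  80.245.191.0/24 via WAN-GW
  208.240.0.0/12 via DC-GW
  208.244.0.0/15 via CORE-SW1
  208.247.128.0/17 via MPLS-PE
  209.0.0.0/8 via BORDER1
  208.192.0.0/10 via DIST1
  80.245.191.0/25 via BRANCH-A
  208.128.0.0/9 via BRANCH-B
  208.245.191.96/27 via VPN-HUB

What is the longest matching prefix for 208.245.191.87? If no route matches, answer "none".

208.244.0.0/15

Entries matching 208.245.191.87:
  208.128.0.0/9 (208.128.0.0 - 208.255.255.255)
  208.192.0.0/10 (208.192.0.0 - 208.255.255.255)
  208.240.0.0/12 (208.240.0.0 - 208.255.255.255)
  208.244.0.0/15 (208.244.0.0 - 208.245.255.255)
Most specific is 208.244.0.0/15.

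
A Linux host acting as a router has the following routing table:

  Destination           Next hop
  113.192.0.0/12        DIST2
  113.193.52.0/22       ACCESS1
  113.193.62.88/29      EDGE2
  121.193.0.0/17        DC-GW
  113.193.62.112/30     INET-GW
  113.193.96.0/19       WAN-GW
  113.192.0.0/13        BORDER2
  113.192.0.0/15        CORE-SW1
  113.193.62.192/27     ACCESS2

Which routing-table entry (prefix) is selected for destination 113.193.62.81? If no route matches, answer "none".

Entries matching 113.193.62.81:
  113.192.0.0/12 (113.192.0.0 - 113.207.255.255)
  113.192.0.0/13 (113.192.0.0 - 113.199.255.255)
  113.192.0.0/15 (113.192.0.0 - 113.193.255.255)
Most specific is 113.192.0.0/15.

113.192.0.0/15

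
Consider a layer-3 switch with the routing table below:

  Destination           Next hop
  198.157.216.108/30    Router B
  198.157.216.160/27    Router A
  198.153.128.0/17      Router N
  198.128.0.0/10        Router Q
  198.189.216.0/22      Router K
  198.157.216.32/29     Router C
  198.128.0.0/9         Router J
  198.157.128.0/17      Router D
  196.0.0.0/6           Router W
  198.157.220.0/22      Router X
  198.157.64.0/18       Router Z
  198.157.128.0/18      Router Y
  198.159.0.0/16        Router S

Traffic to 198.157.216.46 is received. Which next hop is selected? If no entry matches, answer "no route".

Routes whose prefix contains 198.157.216.46:
  196.0.0.0/6 (196.0.0.0 - 199.255.255.255) -> Router W
  198.128.0.0/9 (198.128.0.0 - 198.255.255.255) -> Router J
  198.128.0.0/10 (198.128.0.0 - 198.191.255.255) -> Router Q
  198.157.128.0/17 (198.157.128.0 - 198.157.255.255) -> Router D
More-specific entries that do NOT match:
  198.157.216.108/30 (198.157.216.108 - 198.157.216.111) does not contain 198.157.216.46
  198.157.216.32/29 (198.157.216.32 - 198.157.216.39) does not contain 198.157.216.46
  198.157.216.160/27 (198.157.216.160 - 198.157.216.191) does not contain 198.157.216.46
  198.189.216.0/22 (198.189.216.0 - 198.189.219.255) does not contain 198.157.216.46
  198.157.220.0/22 (198.157.220.0 - 198.157.223.255) does not contain 198.157.216.46
  198.157.64.0/18 (198.157.64.0 - 198.157.127.255) does not contain 198.157.216.46
  198.157.128.0/18 (198.157.128.0 - 198.157.191.255) does not contain 198.157.216.46
Longest matching prefix is /17 -> next hop Router D.

Router D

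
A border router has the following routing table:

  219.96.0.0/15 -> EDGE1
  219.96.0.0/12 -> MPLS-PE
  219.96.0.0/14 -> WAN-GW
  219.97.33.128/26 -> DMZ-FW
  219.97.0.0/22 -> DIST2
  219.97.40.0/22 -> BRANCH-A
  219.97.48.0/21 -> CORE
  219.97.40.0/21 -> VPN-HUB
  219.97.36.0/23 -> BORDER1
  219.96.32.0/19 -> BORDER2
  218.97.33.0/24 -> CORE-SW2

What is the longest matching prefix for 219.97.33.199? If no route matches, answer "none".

219.96.0.0/15

Entries matching 219.97.33.199:
  219.96.0.0/12 (219.96.0.0 - 219.111.255.255)
  219.96.0.0/14 (219.96.0.0 - 219.99.255.255)
  219.96.0.0/15 (219.96.0.0 - 219.97.255.255)
Most specific is 219.96.0.0/15.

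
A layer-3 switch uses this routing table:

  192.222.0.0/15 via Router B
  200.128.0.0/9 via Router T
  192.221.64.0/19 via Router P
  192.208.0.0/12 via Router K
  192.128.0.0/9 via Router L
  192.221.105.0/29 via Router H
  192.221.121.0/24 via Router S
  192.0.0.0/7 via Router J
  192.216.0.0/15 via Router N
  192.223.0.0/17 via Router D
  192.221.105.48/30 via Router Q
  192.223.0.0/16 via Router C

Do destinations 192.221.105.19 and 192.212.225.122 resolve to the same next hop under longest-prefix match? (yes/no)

192.221.105.19: longest match 192.208.0.0/12 -> Router K
192.212.225.122: longest match 192.208.0.0/12 -> Router K

yes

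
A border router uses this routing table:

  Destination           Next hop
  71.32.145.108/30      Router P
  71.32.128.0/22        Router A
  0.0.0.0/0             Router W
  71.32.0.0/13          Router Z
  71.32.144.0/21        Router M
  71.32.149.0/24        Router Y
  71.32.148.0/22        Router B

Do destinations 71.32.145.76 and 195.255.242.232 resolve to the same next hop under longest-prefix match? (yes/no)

71.32.145.76: longest match 71.32.144.0/21 -> Router M
195.255.242.232: longest match 0.0.0.0/0 -> Router W

no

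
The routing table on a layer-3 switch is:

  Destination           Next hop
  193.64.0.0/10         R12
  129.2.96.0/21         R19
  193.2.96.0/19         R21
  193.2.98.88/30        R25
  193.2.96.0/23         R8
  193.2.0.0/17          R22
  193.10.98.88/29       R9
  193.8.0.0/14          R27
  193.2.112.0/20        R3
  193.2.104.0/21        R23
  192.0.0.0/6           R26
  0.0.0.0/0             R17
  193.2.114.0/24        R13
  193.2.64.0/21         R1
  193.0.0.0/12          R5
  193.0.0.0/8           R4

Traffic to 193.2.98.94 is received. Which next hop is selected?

Routes whose prefix contains 193.2.98.94:
  0.0.0.0/0 (default, matches everything) -> R17
  192.0.0.0/6 (192.0.0.0 - 195.255.255.255) -> R26
  193.0.0.0/8 (193.0.0.0 - 193.255.255.255) -> R4
  193.0.0.0/12 (193.0.0.0 - 193.15.255.255) -> R5
  193.2.0.0/17 (193.2.0.0 - 193.2.127.255) -> R22
  193.2.96.0/19 (193.2.96.0 - 193.2.127.255) -> R21
More-specific entries that do NOT match:
  193.2.98.88/30 (193.2.98.88 - 193.2.98.91) does not contain 193.2.98.94
  193.10.98.88/29 (193.10.98.88 - 193.10.98.95) does not contain 193.2.98.94
  193.2.114.0/24 (193.2.114.0 - 193.2.114.255) does not contain 193.2.98.94
  193.2.96.0/23 (193.2.96.0 - 193.2.97.255) does not contain 193.2.98.94
  129.2.96.0/21 (129.2.96.0 - 129.2.103.255) does not contain 193.2.98.94
  193.2.104.0/21 (193.2.104.0 - 193.2.111.255) does not contain 193.2.98.94
  193.2.64.0/21 (193.2.64.0 - 193.2.71.255) does not contain 193.2.98.94
  193.2.112.0/20 (193.2.112.0 - 193.2.127.255) does not contain 193.2.98.94
Longest matching prefix is /19 -> next hop R21.

R21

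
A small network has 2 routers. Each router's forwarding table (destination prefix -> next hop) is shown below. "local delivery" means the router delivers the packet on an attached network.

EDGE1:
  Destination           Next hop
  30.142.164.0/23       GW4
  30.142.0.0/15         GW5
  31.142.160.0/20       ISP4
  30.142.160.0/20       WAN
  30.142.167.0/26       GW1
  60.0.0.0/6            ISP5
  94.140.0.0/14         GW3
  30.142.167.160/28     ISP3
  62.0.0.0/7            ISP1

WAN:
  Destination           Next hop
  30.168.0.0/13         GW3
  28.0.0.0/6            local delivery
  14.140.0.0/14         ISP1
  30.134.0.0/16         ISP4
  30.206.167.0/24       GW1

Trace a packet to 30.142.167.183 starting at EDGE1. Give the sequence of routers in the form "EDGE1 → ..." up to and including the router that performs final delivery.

EDGE1 → WAN

At EDGE1: longest match for 30.142.167.183 is 30.142.160.0/20 -> WAN
At WAN: longest match for 30.142.167.183 is 28.0.0.0/6 -> local delivery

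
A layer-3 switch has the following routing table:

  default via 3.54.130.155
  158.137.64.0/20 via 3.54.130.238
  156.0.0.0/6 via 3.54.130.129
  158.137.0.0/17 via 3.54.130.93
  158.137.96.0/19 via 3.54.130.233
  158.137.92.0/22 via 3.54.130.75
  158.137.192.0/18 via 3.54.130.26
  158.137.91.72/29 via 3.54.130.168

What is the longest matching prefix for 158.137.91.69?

158.137.0.0/17

Entries matching 158.137.91.69:
  0.0.0.0/0 (default, matches everything)
  156.0.0.0/6 (156.0.0.0 - 159.255.255.255)
  158.137.0.0/17 (158.137.0.0 - 158.137.127.255)
Most specific is 158.137.0.0/17.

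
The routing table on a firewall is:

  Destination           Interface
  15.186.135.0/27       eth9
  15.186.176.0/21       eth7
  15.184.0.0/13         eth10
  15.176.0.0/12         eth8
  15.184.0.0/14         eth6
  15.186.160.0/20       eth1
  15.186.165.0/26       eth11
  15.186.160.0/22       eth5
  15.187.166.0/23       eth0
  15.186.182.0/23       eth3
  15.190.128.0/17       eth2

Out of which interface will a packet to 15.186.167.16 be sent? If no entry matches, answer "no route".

eth1

Routes whose prefix contains 15.186.167.16:
  15.176.0.0/12 (15.176.0.0 - 15.191.255.255) -> eth8
  15.184.0.0/13 (15.184.0.0 - 15.191.255.255) -> eth10
  15.184.0.0/14 (15.184.0.0 - 15.187.255.255) -> eth6
  15.186.160.0/20 (15.186.160.0 - 15.186.175.255) -> eth1
More-specific entries that do NOT match:
  15.186.135.0/27 (15.186.135.0 - 15.186.135.31) does not contain 15.186.167.16
  15.186.165.0/26 (15.186.165.0 - 15.186.165.63) does not contain 15.186.167.16
  15.187.166.0/23 (15.187.166.0 - 15.187.167.255) does not contain 15.186.167.16
  15.186.182.0/23 (15.186.182.0 - 15.186.183.255) does not contain 15.186.167.16
  15.186.160.0/22 (15.186.160.0 - 15.186.163.255) does not contain 15.186.167.16
  15.186.176.0/21 (15.186.176.0 - 15.186.183.255) does not contain 15.186.167.16
Longest matching prefix is /20 -> interface eth1.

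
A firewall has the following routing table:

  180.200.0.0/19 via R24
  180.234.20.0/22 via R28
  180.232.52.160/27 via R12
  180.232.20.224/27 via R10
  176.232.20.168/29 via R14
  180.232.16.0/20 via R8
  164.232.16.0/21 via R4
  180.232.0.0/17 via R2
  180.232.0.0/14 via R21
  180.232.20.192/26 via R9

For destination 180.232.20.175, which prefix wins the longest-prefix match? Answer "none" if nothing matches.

180.232.16.0/20

Entries matching 180.232.20.175:
  180.232.0.0/14 (180.232.0.0 - 180.235.255.255)
  180.232.0.0/17 (180.232.0.0 - 180.232.127.255)
  180.232.16.0/20 (180.232.16.0 - 180.232.31.255)
Most specific is 180.232.16.0/20.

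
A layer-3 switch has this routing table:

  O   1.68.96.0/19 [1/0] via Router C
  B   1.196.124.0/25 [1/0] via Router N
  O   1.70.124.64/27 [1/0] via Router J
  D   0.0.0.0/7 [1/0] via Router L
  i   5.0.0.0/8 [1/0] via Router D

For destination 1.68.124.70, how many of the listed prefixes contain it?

2

Prefixes containing 1.68.124.70:
  0.0.0.0/7 (0.0.0.0 - 1.255.255.255)
  1.68.96.0/19 (1.68.96.0 - 1.68.127.255)
Total matching entries: 2.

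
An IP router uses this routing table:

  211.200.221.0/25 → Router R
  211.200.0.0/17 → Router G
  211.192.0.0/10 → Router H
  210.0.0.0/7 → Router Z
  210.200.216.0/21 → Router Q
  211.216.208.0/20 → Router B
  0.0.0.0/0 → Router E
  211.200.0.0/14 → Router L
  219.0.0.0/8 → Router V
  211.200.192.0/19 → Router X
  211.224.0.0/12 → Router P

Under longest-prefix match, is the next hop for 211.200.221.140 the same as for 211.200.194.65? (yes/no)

yes

211.200.221.140: longest match 211.200.192.0/19 -> Router X
211.200.194.65: longest match 211.200.192.0/19 -> Router X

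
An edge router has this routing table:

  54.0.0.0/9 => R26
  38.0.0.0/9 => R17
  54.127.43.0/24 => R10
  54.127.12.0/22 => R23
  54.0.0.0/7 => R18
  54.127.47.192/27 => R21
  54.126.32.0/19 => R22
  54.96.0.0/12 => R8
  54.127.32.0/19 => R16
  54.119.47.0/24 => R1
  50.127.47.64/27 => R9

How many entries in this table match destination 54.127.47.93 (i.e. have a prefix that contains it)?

3

Prefixes containing 54.127.47.93:
  54.0.0.0/7 (54.0.0.0 - 55.255.255.255)
  54.0.0.0/9 (54.0.0.0 - 54.127.255.255)
  54.127.32.0/19 (54.127.32.0 - 54.127.63.255)
Total matching entries: 3.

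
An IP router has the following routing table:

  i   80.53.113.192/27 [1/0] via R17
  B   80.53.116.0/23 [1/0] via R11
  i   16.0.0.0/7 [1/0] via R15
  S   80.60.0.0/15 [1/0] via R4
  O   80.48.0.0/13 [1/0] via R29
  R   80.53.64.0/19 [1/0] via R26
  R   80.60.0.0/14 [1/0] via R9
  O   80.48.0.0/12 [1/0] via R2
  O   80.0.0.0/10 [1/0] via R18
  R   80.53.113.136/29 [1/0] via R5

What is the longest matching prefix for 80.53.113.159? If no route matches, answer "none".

80.48.0.0/13

Entries matching 80.53.113.159:
  80.0.0.0/10 (80.0.0.0 - 80.63.255.255)
  80.48.0.0/12 (80.48.0.0 - 80.63.255.255)
  80.48.0.0/13 (80.48.0.0 - 80.55.255.255)
Most specific is 80.48.0.0/13.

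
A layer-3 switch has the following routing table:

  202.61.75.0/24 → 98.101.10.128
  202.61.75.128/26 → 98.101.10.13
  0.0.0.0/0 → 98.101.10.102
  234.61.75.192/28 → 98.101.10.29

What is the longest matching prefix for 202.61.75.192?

202.61.75.0/24

Entries matching 202.61.75.192:
  0.0.0.0/0 (default, matches everything)
  202.61.75.0/24 (202.61.75.0 - 202.61.75.255)
Most specific is 202.61.75.0/24.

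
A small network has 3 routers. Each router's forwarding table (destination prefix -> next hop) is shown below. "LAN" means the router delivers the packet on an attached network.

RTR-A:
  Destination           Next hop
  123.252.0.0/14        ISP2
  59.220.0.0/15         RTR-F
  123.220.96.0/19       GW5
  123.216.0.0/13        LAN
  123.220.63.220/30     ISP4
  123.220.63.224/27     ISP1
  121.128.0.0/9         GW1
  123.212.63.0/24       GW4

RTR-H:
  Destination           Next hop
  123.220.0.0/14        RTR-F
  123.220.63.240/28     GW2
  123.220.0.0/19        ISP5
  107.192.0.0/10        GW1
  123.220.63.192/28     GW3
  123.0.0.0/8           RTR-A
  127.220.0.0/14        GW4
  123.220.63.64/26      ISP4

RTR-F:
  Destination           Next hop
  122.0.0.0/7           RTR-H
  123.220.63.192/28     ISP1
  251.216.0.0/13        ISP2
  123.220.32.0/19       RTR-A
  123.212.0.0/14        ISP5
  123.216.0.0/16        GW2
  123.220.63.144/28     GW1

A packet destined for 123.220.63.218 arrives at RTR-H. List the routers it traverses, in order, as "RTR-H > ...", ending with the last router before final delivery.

At RTR-H: longest match for 123.220.63.218 is 123.220.0.0/14 -> RTR-F
At RTR-F: longest match for 123.220.63.218 is 123.220.32.0/19 -> RTR-A
At RTR-A: longest match for 123.220.63.218 is 123.216.0.0/13 -> LAN

RTR-H > RTR-F > RTR-A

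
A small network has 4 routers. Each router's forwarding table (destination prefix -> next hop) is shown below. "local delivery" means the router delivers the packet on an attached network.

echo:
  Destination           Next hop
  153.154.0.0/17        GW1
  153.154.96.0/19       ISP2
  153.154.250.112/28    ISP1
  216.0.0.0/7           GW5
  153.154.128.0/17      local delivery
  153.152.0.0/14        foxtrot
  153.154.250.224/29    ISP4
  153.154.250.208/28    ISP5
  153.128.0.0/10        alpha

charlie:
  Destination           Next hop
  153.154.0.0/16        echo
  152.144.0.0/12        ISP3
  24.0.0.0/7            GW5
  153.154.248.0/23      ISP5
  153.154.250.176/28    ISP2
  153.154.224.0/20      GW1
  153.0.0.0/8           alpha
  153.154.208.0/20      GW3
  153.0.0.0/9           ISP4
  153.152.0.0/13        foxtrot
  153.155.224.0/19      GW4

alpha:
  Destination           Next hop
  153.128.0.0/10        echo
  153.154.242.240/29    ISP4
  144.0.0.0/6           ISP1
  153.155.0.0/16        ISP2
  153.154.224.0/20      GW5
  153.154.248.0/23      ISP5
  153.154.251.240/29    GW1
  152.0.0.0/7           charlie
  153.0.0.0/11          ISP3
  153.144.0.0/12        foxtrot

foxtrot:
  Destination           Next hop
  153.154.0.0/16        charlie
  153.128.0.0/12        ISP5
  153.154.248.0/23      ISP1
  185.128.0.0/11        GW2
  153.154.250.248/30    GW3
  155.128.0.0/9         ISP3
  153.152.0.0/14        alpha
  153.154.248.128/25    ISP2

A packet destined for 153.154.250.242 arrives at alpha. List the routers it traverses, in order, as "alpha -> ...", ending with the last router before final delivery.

alpha -> foxtrot -> charlie -> echo

At alpha: longest match for 153.154.250.242 is 153.144.0.0/12 -> foxtrot
At foxtrot: longest match for 153.154.250.242 is 153.154.0.0/16 -> charlie
At charlie: longest match for 153.154.250.242 is 153.154.0.0/16 -> echo
At echo: longest match for 153.154.250.242 is 153.154.128.0/17 -> local delivery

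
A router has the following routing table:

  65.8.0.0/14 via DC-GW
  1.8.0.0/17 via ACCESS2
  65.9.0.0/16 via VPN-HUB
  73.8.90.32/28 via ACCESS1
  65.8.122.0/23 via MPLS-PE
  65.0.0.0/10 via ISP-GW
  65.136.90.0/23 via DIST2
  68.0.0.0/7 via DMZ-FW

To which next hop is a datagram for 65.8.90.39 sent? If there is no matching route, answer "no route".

DC-GW

Routes whose prefix contains 65.8.90.39:
  65.0.0.0/10 (65.0.0.0 - 65.63.255.255) -> ISP-GW
  65.8.0.0/14 (65.8.0.0 - 65.11.255.255) -> DC-GW
More-specific entries that do NOT match:
  73.8.90.32/28 (73.8.90.32 - 73.8.90.47) does not contain 65.8.90.39
  65.8.122.0/23 (65.8.122.0 - 65.8.123.255) does not contain 65.8.90.39
  65.136.90.0/23 (65.136.90.0 - 65.136.91.255) does not contain 65.8.90.39
  1.8.0.0/17 (1.8.0.0 - 1.8.127.255) does not contain 65.8.90.39
  65.9.0.0/16 (65.9.0.0 - 65.9.255.255) does not contain 65.8.90.39
Longest matching prefix is /14 -> next hop DC-GW.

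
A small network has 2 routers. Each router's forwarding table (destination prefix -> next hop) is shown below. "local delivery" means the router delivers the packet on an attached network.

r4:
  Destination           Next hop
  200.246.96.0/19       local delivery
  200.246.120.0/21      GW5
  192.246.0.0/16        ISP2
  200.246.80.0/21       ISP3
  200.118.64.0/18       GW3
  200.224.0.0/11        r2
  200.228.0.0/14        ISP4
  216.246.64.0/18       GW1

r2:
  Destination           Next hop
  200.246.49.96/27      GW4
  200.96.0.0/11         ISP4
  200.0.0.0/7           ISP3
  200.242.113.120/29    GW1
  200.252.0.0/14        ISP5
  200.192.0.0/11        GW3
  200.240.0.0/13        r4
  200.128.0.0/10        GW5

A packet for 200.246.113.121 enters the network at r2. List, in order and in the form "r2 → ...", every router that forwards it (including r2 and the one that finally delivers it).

r2 → r4

At r2: longest match for 200.246.113.121 is 200.240.0.0/13 -> r4
At r4: longest match for 200.246.113.121 is 200.246.96.0/19 -> local delivery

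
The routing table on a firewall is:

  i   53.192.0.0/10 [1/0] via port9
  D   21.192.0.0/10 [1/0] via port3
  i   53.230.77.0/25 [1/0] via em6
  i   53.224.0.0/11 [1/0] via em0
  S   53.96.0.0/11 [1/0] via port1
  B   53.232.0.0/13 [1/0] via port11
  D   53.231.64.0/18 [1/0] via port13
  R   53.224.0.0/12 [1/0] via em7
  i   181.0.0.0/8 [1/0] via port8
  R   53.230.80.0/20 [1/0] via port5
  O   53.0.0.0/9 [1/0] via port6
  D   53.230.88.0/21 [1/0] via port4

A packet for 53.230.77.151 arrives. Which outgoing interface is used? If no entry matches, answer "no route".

Routes whose prefix contains 53.230.77.151:
  53.192.0.0/10 (53.192.0.0 - 53.255.255.255) -> port9
  53.224.0.0/11 (53.224.0.0 - 53.255.255.255) -> em0
  53.224.0.0/12 (53.224.0.0 - 53.239.255.255) -> em7
More-specific entries that do NOT match:
  53.230.77.0/25 (53.230.77.0 - 53.230.77.127) does not contain 53.230.77.151
  53.230.88.0/21 (53.230.88.0 - 53.230.95.255) does not contain 53.230.77.151
  53.230.80.0/20 (53.230.80.0 - 53.230.95.255) does not contain 53.230.77.151
  53.231.64.0/18 (53.231.64.0 - 53.231.127.255) does not contain 53.230.77.151
  53.232.0.0/13 (53.232.0.0 - 53.239.255.255) does not contain 53.230.77.151
Longest matching prefix is /12 -> interface em7.

em7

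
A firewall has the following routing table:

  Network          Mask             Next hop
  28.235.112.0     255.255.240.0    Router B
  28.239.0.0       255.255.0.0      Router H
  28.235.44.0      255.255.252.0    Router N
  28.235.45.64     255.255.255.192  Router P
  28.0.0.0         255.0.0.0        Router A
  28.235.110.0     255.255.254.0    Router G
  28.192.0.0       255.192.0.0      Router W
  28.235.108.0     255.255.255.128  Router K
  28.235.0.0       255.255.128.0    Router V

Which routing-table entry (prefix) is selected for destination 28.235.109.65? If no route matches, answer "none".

Entries matching 28.235.109.65:
  28.0.0.0/8 (28.0.0.0 - 28.255.255.255)
  28.192.0.0/10 (28.192.0.0 - 28.255.255.255)
  28.235.0.0/17 (28.235.0.0 - 28.235.127.255)
Most specific is 28.235.0.0/17.

28.235.0.0/17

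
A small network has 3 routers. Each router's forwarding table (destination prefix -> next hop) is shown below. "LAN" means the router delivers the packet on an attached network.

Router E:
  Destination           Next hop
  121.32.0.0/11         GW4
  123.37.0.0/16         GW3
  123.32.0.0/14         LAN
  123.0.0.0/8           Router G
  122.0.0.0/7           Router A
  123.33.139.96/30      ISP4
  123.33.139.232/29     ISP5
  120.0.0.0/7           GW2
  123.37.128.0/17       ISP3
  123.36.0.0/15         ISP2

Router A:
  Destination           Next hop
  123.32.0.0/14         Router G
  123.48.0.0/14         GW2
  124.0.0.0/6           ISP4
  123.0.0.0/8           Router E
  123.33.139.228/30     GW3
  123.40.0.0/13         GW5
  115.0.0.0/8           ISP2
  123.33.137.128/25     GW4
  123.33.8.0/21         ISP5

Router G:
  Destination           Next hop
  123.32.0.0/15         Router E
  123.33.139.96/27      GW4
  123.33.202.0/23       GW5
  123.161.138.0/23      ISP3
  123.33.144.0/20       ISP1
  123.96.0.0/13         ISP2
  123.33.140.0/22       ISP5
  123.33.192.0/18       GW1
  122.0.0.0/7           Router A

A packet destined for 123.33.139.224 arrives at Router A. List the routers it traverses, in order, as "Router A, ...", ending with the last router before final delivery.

Router A, Router G, Router E

At Router A: longest match for 123.33.139.224 is 123.32.0.0/14 -> Router G
At Router G: longest match for 123.33.139.224 is 123.32.0.0/15 -> Router E
At Router E: longest match for 123.33.139.224 is 123.32.0.0/14 -> LAN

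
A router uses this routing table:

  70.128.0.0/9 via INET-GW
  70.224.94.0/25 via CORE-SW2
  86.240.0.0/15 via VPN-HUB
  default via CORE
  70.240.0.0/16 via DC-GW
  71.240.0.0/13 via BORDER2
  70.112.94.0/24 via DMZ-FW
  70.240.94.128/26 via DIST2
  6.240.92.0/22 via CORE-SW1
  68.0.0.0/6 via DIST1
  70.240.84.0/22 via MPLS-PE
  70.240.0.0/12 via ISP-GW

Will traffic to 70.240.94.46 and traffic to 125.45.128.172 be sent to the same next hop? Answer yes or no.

70.240.94.46: longest match 70.240.0.0/16 -> DC-GW
125.45.128.172: longest match 0.0.0.0/0 -> CORE

no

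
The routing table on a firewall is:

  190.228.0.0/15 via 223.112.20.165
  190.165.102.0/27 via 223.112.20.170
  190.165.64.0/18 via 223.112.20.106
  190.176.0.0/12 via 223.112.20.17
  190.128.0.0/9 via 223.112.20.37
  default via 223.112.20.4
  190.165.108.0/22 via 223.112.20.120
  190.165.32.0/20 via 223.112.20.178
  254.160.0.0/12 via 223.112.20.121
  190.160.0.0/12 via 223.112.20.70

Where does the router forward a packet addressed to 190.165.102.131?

Routes whose prefix contains 190.165.102.131:
  0.0.0.0/0 (default, matches everything) -> 223.112.20.4
  190.128.0.0/9 (190.128.0.0 - 190.255.255.255) -> 223.112.20.37
  190.160.0.0/12 (190.160.0.0 - 190.175.255.255) -> 223.112.20.70
  190.165.64.0/18 (190.165.64.0 - 190.165.127.255) -> 223.112.20.106
More-specific entries that do NOT match:
  190.165.102.0/27 (190.165.102.0 - 190.165.102.31) does not contain 190.165.102.131
  190.165.108.0/22 (190.165.108.0 - 190.165.111.255) does not contain 190.165.102.131
  190.165.32.0/20 (190.165.32.0 - 190.165.47.255) does not contain 190.165.102.131
Longest matching prefix is /18 -> next hop 223.112.20.106.

223.112.20.106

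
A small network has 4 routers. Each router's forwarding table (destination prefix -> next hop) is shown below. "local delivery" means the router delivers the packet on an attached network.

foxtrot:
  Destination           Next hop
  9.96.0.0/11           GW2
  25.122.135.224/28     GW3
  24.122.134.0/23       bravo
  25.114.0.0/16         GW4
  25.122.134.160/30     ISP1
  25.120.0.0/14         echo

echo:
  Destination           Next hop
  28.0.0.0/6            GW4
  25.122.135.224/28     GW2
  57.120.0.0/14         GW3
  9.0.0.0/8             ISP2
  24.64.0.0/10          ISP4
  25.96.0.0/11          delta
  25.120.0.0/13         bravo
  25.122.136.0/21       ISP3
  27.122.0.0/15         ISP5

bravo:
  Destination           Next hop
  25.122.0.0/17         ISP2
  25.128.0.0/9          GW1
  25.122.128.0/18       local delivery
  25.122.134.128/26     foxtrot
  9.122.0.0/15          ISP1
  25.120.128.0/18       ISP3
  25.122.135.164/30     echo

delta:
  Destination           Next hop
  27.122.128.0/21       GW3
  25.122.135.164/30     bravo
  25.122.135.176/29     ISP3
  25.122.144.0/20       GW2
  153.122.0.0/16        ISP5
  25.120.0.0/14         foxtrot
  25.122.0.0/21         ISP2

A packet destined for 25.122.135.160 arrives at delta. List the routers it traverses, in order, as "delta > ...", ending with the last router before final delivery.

delta > foxtrot > echo > bravo

At delta: longest match for 25.122.135.160 is 25.120.0.0/14 -> foxtrot
At foxtrot: longest match for 25.122.135.160 is 25.120.0.0/14 -> echo
At echo: longest match for 25.122.135.160 is 25.120.0.0/13 -> bravo
At bravo: longest match for 25.122.135.160 is 25.122.128.0/18 -> local delivery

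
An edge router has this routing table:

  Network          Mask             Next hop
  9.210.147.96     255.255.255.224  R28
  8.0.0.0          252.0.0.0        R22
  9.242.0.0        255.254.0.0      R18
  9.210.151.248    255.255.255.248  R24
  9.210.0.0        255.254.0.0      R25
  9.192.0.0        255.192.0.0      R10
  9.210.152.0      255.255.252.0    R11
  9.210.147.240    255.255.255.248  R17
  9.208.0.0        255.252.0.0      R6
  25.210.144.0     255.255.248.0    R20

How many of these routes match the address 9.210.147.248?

4

Prefixes containing 9.210.147.248:
  8.0.0.0/6 (8.0.0.0 - 11.255.255.255)
  9.192.0.0/10 (9.192.0.0 - 9.255.255.255)
  9.208.0.0/14 (9.208.0.0 - 9.211.255.255)
  9.210.0.0/15 (9.210.0.0 - 9.211.255.255)
Total matching entries: 4.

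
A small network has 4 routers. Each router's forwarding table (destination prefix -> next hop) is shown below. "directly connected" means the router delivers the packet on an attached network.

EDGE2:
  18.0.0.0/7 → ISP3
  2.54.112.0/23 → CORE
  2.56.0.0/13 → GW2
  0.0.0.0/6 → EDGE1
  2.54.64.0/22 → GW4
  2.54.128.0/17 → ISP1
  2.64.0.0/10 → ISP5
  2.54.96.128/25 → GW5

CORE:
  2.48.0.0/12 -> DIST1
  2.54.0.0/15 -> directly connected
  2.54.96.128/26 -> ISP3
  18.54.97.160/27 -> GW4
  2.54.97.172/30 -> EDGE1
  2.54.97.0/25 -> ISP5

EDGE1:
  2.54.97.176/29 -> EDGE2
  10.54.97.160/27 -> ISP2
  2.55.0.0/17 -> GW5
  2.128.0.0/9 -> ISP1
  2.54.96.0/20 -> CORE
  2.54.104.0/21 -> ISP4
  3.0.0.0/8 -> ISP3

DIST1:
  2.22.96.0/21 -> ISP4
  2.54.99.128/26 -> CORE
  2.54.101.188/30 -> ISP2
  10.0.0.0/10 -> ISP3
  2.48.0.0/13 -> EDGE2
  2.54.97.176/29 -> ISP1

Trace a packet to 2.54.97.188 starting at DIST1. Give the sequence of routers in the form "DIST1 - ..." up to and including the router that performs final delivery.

At DIST1: longest match for 2.54.97.188 is 2.48.0.0/13 -> EDGE2
At EDGE2: longest match for 2.54.97.188 is 0.0.0.0/6 -> EDGE1
At EDGE1: longest match for 2.54.97.188 is 2.54.96.0/20 -> CORE
At CORE: longest match for 2.54.97.188 is 2.54.0.0/15 -> directly connected

DIST1 - EDGE2 - EDGE1 - CORE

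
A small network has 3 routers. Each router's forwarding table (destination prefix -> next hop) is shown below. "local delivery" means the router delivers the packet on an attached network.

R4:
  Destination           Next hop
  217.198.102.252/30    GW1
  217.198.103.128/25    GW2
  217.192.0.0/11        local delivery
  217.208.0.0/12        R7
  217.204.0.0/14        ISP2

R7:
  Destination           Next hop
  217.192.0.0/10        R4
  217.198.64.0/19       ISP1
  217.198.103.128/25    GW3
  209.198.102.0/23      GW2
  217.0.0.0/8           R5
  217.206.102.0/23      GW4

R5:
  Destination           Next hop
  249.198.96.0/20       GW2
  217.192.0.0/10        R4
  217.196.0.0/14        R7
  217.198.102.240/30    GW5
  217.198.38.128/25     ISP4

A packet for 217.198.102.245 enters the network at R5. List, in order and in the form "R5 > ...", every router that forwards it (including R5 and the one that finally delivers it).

At R5: longest match for 217.198.102.245 is 217.196.0.0/14 -> R7
At R7: longest match for 217.198.102.245 is 217.192.0.0/10 -> R4
At R4: longest match for 217.198.102.245 is 217.192.0.0/11 -> local delivery

R5 > R7 > R4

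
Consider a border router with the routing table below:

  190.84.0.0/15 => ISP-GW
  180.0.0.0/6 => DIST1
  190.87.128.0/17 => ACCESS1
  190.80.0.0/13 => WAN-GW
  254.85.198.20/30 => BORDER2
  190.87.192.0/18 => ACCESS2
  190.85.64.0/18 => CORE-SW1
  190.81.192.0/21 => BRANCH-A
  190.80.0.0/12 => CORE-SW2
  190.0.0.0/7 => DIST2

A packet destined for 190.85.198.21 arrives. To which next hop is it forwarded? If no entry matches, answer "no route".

ISP-GW

Routes whose prefix contains 190.85.198.21:
  190.0.0.0/7 (190.0.0.0 - 191.255.255.255) -> DIST2
  190.80.0.0/12 (190.80.0.0 - 190.95.255.255) -> CORE-SW2
  190.80.0.0/13 (190.80.0.0 - 190.87.255.255) -> WAN-GW
  190.84.0.0/15 (190.84.0.0 - 190.85.255.255) -> ISP-GW
More-specific entries that do NOT match:
  254.85.198.20/30 (254.85.198.20 - 254.85.198.23) does not contain 190.85.198.21
  190.81.192.0/21 (190.81.192.0 - 190.81.199.255) does not contain 190.85.198.21
  190.87.192.0/18 (190.87.192.0 - 190.87.255.255) does not contain 190.85.198.21
  190.85.64.0/18 (190.85.64.0 - 190.85.127.255) does not contain 190.85.198.21
  190.87.128.0/17 (190.87.128.0 - 190.87.255.255) does not contain 190.85.198.21
Longest matching prefix is /15 -> next hop ISP-GW.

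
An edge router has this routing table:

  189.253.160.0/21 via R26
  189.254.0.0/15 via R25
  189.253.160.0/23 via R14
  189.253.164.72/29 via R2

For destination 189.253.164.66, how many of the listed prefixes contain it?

Prefixes containing 189.253.164.66:
  189.253.160.0/21 (189.253.160.0 - 189.253.167.255)
Total matching entries: 1.

1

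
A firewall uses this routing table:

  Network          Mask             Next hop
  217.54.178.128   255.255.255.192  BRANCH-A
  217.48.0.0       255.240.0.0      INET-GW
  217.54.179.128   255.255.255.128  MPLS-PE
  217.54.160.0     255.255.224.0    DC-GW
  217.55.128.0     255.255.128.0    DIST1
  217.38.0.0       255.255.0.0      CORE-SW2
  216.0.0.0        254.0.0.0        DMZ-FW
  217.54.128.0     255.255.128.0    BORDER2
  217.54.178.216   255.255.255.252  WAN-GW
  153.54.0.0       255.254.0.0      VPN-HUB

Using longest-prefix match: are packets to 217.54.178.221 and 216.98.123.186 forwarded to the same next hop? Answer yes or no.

no

217.54.178.221: longest match 217.54.160.0/19 -> DC-GW
216.98.123.186: longest match 216.0.0.0/7 -> DMZ-FW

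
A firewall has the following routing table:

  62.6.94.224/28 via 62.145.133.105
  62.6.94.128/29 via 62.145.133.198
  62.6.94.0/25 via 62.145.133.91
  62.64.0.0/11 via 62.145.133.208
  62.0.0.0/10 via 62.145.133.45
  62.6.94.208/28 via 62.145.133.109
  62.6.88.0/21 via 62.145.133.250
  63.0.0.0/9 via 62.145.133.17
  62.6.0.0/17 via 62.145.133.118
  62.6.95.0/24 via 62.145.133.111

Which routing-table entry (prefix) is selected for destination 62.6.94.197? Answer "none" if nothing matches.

62.6.88.0/21

Entries matching 62.6.94.197:
  62.0.0.0/10 (62.0.0.0 - 62.63.255.255)
  62.6.0.0/17 (62.6.0.0 - 62.6.127.255)
  62.6.88.0/21 (62.6.88.0 - 62.6.95.255)
Most specific is 62.6.88.0/21.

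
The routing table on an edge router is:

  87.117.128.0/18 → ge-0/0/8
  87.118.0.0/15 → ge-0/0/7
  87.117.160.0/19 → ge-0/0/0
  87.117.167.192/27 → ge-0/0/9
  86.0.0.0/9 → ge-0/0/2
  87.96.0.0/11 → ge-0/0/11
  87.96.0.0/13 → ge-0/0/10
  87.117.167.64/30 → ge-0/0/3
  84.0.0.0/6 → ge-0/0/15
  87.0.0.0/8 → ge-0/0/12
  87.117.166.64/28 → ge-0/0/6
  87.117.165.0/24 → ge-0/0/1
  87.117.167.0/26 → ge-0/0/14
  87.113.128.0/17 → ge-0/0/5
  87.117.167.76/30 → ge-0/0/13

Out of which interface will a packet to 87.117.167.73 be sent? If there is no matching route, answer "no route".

Routes whose prefix contains 87.117.167.73:
  84.0.0.0/6 (84.0.0.0 - 87.255.255.255) -> ge-0/0/15
  87.0.0.0/8 (87.0.0.0 - 87.255.255.255) -> ge-0/0/12
  87.96.0.0/11 (87.96.0.0 - 87.127.255.255) -> ge-0/0/11
  87.117.128.0/18 (87.117.128.0 - 87.117.191.255) -> ge-0/0/8
  87.117.160.0/19 (87.117.160.0 - 87.117.191.255) -> ge-0/0/0
More-specific entries that do NOT match:
  87.117.167.64/30 (87.117.167.64 - 87.117.167.67) does not contain 87.117.167.73
  87.117.167.76/30 (87.117.167.76 - 87.117.167.79) does not contain 87.117.167.73
  87.117.166.64/28 (87.117.166.64 - 87.117.166.79) does not contain 87.117.167.73
  87.117.167.192/27 (87.117.167.192 - 87.117.167.223) does not contain 87.117.167.73
  87.117.167.0/26 (87.117.167.0 - 87.117.167.63) does not contain 87.117.167.73
  87.117.165.0/24 (87.117.165.0 - 87.117.165.255) does not contain 87.117.167.73
Longest matching prefix is /19 -> interface ge-0/0/0.

ge-0/0/0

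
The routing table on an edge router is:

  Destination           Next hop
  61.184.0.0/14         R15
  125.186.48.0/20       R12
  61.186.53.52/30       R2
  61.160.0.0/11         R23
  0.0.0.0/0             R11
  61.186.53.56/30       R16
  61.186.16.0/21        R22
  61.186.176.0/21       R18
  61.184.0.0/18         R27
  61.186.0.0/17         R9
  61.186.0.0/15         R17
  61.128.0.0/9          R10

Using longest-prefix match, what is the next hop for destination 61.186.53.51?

Routes whose prefix contains 61.186.53.51:
  0.0.0.0/0 (default, matches everything) -> R11
  61.128.0.0/9 (61.128.0.0 - 61.255.255.255) -> R10
  61.160.0.0/11 (61.160.0.0 - 61.191.255.255) -> R23
  61.184.0.0/14 (61.184.0.0 - 61.187.255.255) -> R15
  61.186.0.0/15 (61.186.0.0 - 61.187.255.255) -> R17
  61.186.0.0/17 (61.186.0.0 - 61.186.127.255) -> R9
More-specific entries that do NOT match:
  61.186.53.52/30 (61.186.53.52 - 61.186.53.55) does not contain 61.186.53.51
  61.186.53.56/30 (61.186.53.56 - 61.186.53.59) does not contain 61.186.53.51
  61.186.16.0/21 (61.186.16.0 - 61.186.23.255) does not contain 61.186.53.51
  61.186.176.0/21 (61.186.176.0 - 61.186.183.255) does not contain 61.186.53.51
  125.186.48.0/20 (125.186.48.0 - 125.186.63.255) does not contain 61.186.53.51
  61.184.0.0/18 (61.184.0.0 - 61.184.63.255) does not contain 61.186.53.51
Longest matching prefix is /17 -> next hop R9.

R9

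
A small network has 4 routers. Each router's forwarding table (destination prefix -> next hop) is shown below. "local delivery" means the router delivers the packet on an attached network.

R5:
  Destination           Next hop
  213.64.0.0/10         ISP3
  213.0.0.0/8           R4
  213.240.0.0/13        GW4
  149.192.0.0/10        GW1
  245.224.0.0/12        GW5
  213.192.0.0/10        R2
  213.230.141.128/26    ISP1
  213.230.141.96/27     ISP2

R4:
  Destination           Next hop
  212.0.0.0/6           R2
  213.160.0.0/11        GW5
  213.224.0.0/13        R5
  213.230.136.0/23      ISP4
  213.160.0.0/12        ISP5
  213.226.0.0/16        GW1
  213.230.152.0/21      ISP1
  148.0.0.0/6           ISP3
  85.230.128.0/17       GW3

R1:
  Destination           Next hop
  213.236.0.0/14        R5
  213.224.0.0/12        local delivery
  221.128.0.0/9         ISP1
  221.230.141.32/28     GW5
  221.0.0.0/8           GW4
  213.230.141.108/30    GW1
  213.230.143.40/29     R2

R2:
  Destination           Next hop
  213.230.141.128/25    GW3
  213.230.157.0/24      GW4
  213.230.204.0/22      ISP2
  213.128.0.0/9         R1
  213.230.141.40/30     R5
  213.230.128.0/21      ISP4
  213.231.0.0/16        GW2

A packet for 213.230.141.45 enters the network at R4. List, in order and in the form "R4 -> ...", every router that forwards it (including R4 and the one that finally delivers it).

At R4: longest match for 213.230.141.45 is 213.224.0.0/13 -> R5
At R5: longest match for 213.230.141.45 is 213.192.0.0/10 -> R2
At R2: longest match for 213.230.141.45 is 213.128.0.0/9 -> R1
At R1: longest match for 213.230.141.45 is 213.224.0.0/12 -> local delivery

R4 -> R5 -> R2 -> R1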